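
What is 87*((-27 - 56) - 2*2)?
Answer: -7569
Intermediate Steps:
87*((-27 - 56) - 2*2) = 87*(-83 - 4) = 87*(-87) = -7569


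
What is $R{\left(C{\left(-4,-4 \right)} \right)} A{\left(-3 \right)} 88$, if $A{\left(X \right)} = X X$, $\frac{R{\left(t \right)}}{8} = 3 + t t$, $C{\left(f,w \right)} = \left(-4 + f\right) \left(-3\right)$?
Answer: $3668544$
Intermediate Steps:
$C{\left(f,w \right)} = 12 - 3 f$
$R{\left(t \right)} = 24 + 8 t^{2}$ ($R{\left(t \right)} = 8 \left(3 + t t\right) = 8 \left(3 + t^{2}\right) = 24 + 8 t^{2}$)
$A{\left(X \right)} = X^{2}$
$R{\left(C{\left(-4,-4 \right)} \right)} A{\left(-3 \right)} 88 = \left(24 + 8 \left(12 - -12\right)^{2}\right) \left(-3\right)^{2} \cdot 88 = \left(24 + 8 \left(12 + 12\right)^{2}\right) 9 \cdot 88 = \left(24 + 8 \cdot 24^{2}\right) 9 \cdot 88 = \left(24 + 8 \cdot 576\right) 9 \cdot 88 = \left(24 + 4608\right) 9 \cdot 88 = 4632 \cdot 9 \cdot 88 = 41688 \cdot 88 = 3668544$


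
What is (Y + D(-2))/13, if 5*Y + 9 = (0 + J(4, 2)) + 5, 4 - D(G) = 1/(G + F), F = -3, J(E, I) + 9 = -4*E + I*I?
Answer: -4/65 ≈ -0.061538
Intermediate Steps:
J(E, I) = -9 + I**2 - 4*E (J(E, I) = -9 + (-4*E + I*I) = -9 + (-4*E + I**2) = -9 + (I**2 - 4*E) = -9 + I**2 - 4*E)
D(G) = 4 - 1/(-3 + G) (D(G) = 4 - 1/(G - 3) = 4 - 1/(-3 + G))
Y = -5 (Y = -9/5 + ((0 + (-9 + 2**2 - 4*4)) + 5)/5 = -9/5 + ((0 + (-9 + 4 - 16)) + 5)/5 = -9/5 + ((0 - 21) + 5)/5 = -9/5 + (-21 + 5)/5 = -9/5 + (1/5)*(-16) = -9/5 - 16/5 = -5)
(Y + D(-2))/13 = (-5 + (-13 + 4*(-2))/(-3 - 2))/13 = (-5 + (-13 - 8)/(-5))*(1/13) = (-5 - 1/5*(-21))*(1/13) = (-5 + 21/5)*(1/13) = -4/5*1/13 = -4/65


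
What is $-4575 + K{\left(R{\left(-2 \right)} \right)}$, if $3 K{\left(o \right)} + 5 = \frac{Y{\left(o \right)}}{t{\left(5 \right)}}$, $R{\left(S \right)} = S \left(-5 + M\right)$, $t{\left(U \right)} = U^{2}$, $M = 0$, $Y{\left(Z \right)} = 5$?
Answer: $- \frac{22883}{5} \approx -4576.6$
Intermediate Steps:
$R{\left(S \right)} = - 5 S$ ($R{\left(S \right)} = S \left(-5 + 0\right) = S \left(-5\right) = - 5 S$)
$K{\left(o \right)} = - \frac{8}{5}$ ($K{\left(o \right)} = - \frac{5}{3} + \frac{5 \frac{1}{5^{2}}}{3} = - \frac{5}{3} + \frac{5 \cdot \frac{1}{25}}{3} = - \frac{5}{3} + \frac{1}{3} \cdot \frac{1}{5} = - \frac{5}{3} + \frac{1}{15} = - \frac{8}{5}$)
$-4575 + K{\left(R{\left(-2 \right)} \right)} = -4575 - \frac{8}{5} = - \frac{22883}{5}$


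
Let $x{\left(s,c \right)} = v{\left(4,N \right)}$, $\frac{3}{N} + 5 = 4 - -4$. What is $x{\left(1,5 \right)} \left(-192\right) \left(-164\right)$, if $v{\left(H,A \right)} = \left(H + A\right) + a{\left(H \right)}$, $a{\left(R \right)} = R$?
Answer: $283392$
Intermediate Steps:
$N = 1$ ($N = \frac{3}{-5 + \left(4 - -4\right)} = \frac{3}{-5 + \left(4 + 4\right)} = \frac{3}{-5 + 8} = \frac{3}{3} = 3 \cdot \frac{1}{3} = 1$)
$v{\left(H,A \right)} = A + 2 H$ ($v{\left(H,A \right)} = \left(H + A\right) + H = \left(A + H\right) + H = A + 2 H$)
$x{\left(s,c \right)} = 9$ ($x{\left(s,c \right)} = 1 + 2 \cdot 4 = 1 + 8 = 9$)
$x{\left(1,5 \right)} \left(-192\right) \left(-164\right) = 9 \left(-192\right) \left(-164\right) = \left(-1728\right) \left(-164\right) = 283392$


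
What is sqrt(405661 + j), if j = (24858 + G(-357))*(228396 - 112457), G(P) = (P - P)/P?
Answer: sqrt(2882417323) ≈ 53688.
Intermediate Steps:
G(P) = 0 (G(P) = 0/P = 0)
j = 2882011662 (j = (24858 + 0)*(228396 - 112457) = 24858*115939 = 2882011662)
sqrt(405661 + j) = sqrt(405661 + 2882011662) = sqrt(2882417323)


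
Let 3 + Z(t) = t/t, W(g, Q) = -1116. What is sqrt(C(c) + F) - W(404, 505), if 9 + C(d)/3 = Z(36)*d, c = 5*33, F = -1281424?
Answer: 1116 + I*sqrt(1282441) ≈ 1116.0 + 1132.4*I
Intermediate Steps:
Z(t) = -2 (Z(t) = -3 + t/t = -3 + 1 = -2)
c = 165
C(d) = -27 - 6*d (C(d) = -27 + 3*(-2*d) = -27 - 6*d)
sqrt(C(c) + F) - W(404, 505) = sqrt((-27 - 6*165) - 1281424) - 1*(-1116) = sqrt((-27 - 990) - 1281424) + 1116 = sqrt(-1017 - 1281424) + 1116 = sqrt(-1282441) + 1116 = I*sqrt(1282441) + 1116 = 1116 + I*sqrt(1282441)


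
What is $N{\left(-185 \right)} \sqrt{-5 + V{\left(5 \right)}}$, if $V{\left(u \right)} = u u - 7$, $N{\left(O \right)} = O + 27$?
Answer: $- 158 \sqrt{13} \approx -569.68$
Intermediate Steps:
$N{\left(O \right)} = 27 + O$
$V{\left(u \right)} = -7 + u^{2}$ ($V{\left(u \right)} = u^{2} - 7 = -7 + u^{2}$)
$N{\left(-185 \right)} \sqrt{-5 + V{\left(5 \right)}} = \left(27 - 185\right) \sqrt{-5 - \left(7 - 5^{2}\right)} = - 158 \sqrt{-5 + \left(-7 + 25\right)} = - 158 \sqrt{-5 + 18} = - 158 \sqrt{13}$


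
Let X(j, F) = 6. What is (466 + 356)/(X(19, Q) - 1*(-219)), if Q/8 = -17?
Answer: 274/75 ≈ 3.6533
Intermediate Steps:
Q = -136 (Q = 8*(-17) = -136)
(466 + 356)/(X(19, Q) - 1*(-219)) = (466 + 356)/(6 - 1*(-219)) = 822/(6 + 219) = 822/225 = 822*(1/225) = 274/75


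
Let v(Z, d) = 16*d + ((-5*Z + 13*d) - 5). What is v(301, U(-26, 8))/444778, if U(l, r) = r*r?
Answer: 173/222389 ≈ 0.00077792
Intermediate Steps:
U(l, r) = r²
v(Z, d) = -5 - 5*Z + 29*d (v(Z, d) = 16*d + (-5 - 5*Z + 13*d) = -5 - 5*Z + 29*d)
v(301, U(-26, 8))/444778 = (-5 - 5*301 + 29*8²)/444778 = (-5 - 1505 + 29*64)*(1/444778) = (-5 - 1505 + 1856)*(1/444778) = 346*(1/444778) = 173/222389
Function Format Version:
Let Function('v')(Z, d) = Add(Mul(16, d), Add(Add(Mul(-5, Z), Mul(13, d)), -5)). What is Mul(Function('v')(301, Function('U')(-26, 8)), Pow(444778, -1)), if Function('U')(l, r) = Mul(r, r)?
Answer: Rational(173, 222389) ≈ 0.00077792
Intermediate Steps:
Function('U')(l, r) = Pow(r, 2)
Function('v')(Z, d) = Add(-5, Mul(-5, Z), Mul(29, d)) (Function('v')(Z, d) = Add(Mul(16, d), Add(-5, Mul(-5, Z), Mul(13, d))) = Add(-5, Mul(-5, Z), Mul(29, d)))
Mul(Function('v')(301, Function('U')(-26, 8)), Pow(444778, -1)) = Mul(Add(-5, Mul(-5, 301), Mul(29, Pow(8, 2))), Pow(444778, -1)) = Mul(Add(-5, -1505, Mul(29, 64)), Rational(1, 444778)) = Mul(Add(-5, -1505, 1856), Rational(1, 444778)) = Mul(346, Rational(1, 444778)) = Rational(173, 222389)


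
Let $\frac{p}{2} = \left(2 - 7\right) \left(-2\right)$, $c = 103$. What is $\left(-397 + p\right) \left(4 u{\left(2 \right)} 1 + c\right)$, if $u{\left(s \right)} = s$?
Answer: $-41847$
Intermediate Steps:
$p = 20$ ($p = 2 \left(2 - 7\right) \left(-2\right) = 2 \left(\left(-5\right) \left(-2\right)\right) = 2 \cdot 10 = 20$)
$\left(-397 + p\right) \left(4 u{\left(2 \right)} 1 + c\right) = \left(-397 + 20\right) \left(4 \cdot 2 \cdot 1 + 103\right) = - 377 \left(8 \cdot 1 + 103\right) = - 377 \left(8 + 103\right) = \left(-377\right) 111 = -41847$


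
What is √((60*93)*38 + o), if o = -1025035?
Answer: I*√812995 ≈ 901.66*I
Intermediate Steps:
√((60*93)*38 + o) = √((60*93)*38 - 1025035) = √(5580*38 - 1025035) = √(212040 - 1025035) = √(-812995) = I*√812995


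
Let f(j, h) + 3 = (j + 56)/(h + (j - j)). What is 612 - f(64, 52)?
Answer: 7965/13 ≈ 612.69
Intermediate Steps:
f(j, h) = -3 + (56 + j)/h (f(j, h) = -3 + (j + 56)/(h + (j - j)) = -3 + (56 + j)/(h + 0) = -3 + (56 + j)/h)
612 - f(64, 52) = 612 - (56 + 64 - 3*52)/52 = 612 - (56 + 64 - 156)/52 = 612 - (-36)/52 = 612 - 1*(-9/13) = 612 + 9/13 = 7965/13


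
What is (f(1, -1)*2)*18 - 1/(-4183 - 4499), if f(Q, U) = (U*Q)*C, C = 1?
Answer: -312551/8682 ≈ -36.000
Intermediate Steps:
f(Q, U) = Q*U (f(Q, U) = (U*Q)*1 = (Q*U)*1 = Q*U)
(f(1, -1)*2)*18 - 1/(-4183 - 4499) = ((1*(-1))*2)*18 - 1/(-4183 - 4499) = -1*2*18 - 1/(-8682) = -2*18 - 1*(-1/8682) = -36 + 1/8682 = -312551/8682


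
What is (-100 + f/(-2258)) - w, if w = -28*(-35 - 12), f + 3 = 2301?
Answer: -1599813/1129 ≈ -1417.0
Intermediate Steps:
f = 2298 (f = -3 + 2301 = 2298)
w = 1316 (w = -28*(-47) = 1316)
(-100 + f/(-2258)) - w = (-100 + 2298/(-2258)) - 1*1316 = (-100 + 2298*(-1/2258)) - 1316 = (-100 - 1149/1129) - 1316 = -114049/1129 - 1316 = -1599813/1129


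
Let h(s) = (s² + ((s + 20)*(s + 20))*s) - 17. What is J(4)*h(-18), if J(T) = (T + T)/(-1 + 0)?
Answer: -1880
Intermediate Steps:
J(T) = -2*T (J(T) = (2*T)/(-1) = (2*T)*(-1) = -2*T)
h(s) = -17 + s² + s*(20 + s)² (h(s) = (s² + ((20 + s)*(20 + s))*s) - 17 = (s² + (20 + s)²*s) - 17 = (s² + s*(20 + s)²) - 17 = -17 + s² + s*(20 + s)²)
J(4)*h(-18) = (-2*4)*(-17 + (-18)² - 18*(20 - 18)²) = -8*(-17 + 324 - 18*2²) = -8*(-17 + 324 - 18*4) = -8*(-17 + 324 - 72) = -8*235 = -1880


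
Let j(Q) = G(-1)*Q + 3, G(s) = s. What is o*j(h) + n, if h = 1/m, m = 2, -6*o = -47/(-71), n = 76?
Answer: 64517/852 ≈ 75.724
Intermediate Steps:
o = -47/426 (o = -(-47)/(6*(-71)) = -(-47)*(-1)/(6*71) = -1/6*47/71 = -47/426 ≈ -0.11033)
h = 1/2 ≈ 0.50000
j(Q) = 3 - Q (j(Q) = -Q + 3 = 3 - Q)
o*j(h) + n = -47*(3 - 1*1/2)/426 + 76 = -47*(3 - 1/2)/426 + 76 = -47/426*5/2 + 76 = -235/852 + 76 = 64517/852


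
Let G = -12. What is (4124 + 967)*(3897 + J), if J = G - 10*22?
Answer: 18658515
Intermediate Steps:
J = -232 (J = -12 - 10*22 = -12 - 220 = -232)
(4124 + 967)*(3897 + J) = (4124 + 967)*(3897 - 232) = 5091*3665 = 18658515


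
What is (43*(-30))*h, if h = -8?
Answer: 10320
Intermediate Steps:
(43*(-30))*h = (43*(-30))*(-8) = -1290*(-8) = 10320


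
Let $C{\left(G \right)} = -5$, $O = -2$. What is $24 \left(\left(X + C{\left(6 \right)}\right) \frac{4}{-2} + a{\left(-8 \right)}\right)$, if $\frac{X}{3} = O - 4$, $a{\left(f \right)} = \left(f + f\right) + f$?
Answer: $528$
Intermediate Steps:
$a{\left(f \right)} = 3 f$ ($a{\left(f \right)} = 2 f + f = 3 f$)
$X = -18$ ($X = 3 \left(-2 - 4\right) = 3 \left(-6\right) = -18$)
$24 \left(\left(X + C{\left(6 \right)}\right) \frac{4}{-2} + a{\left(-8 \right)}\right) = 24 \left(\left(-18 - 5\right) \frac{4}{-2} + 3 \left(-8\right)\right) = 24 \left(- 23 \cdot 4 \left(- \frac{1}{2}\right) - 24\right) = 24 \left(\left(-23\right) \left(-2\right) - 24\right) = 24 \left(46 - 24\right) = 24 \cdot 22 = 528$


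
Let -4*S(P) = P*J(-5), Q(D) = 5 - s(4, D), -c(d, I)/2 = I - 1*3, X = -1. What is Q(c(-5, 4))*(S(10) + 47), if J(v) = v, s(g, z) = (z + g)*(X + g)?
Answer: -119/2 ≈ -59.500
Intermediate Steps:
s(g, z) = (-1 + g)*(g + z) (s(g, z) = (z + g)*(-1 + g) = (g + z)*(-1 + g) = (-1 + g)*(g + z))
c(d, I) = 6 - 2*I (c(d, I) = -2*(I - 1*3) = -2*(I - 3) = -2*(-3 + I) = 6 - 2*I)
Q(D) = -7 - 3*D (Q(D) = 5 - (4**2 - 1*4 - D + 4*D) = 5 - (16 - 4 - D + 4*D) = 5 - (12 + 3*D) = 5 + (-12 - 3*D) = -7 - 3*D)
S(P) = 5*P/4 (S(P) = -P*(-5)/4 = -(-5)*P/4 = 5*P/4)
Q(c(-5, 4))*(S(10) + 47) = (-7 - 3*(6 - 2*4))*((5/4)*10 + 47) = (-7 - 3*(6 - 8))*(25/2 + 47) = (-7 - 3*(-2))*(119/2) = (-7 + 6)*(119/2) = -1*119/2 = -119/2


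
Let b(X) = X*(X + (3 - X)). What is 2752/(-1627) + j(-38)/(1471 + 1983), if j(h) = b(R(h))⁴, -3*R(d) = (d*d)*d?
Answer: 7374977788560674050752/2809829 ≈ 2.6247e+15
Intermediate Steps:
R(d) = -d³/3 (R(d) = -d*d*d/3 = -d²*d/3 = -d³/3)
b(X) = 3*X (b(X) = X*3 = 3*X)
j(h) = h¹² (j(h) = (3*(-h³/3))⁴ = (-h³)⁴ = h¹²)
2752/(-1627) + j(-38)/(1471 + 1983) = 2752/(-1627) + (-38)¹²/(1471 + 1983) = 2752*(-1/1627) + 9065737908494995456/3454 = -2752/1627 + 9065737908494995456*(1/3454) = -2752/1627 + 4532868954247497728/1727 = 7374977788560674050752/2809829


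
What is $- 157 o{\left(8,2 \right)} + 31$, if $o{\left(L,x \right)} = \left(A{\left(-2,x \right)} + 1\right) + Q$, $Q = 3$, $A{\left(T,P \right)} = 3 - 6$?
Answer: $-126$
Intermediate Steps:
$A{\left(T,P \right)} = -3$ ($A{\left(T,P \right)} = 3 - 6 = -3$)
$o{\left(L,x \right)} = 1$ ($o{\left(L,x \right)} = \left(-3 + 1\right) + 3 = -2 + 3 = 1$)
$- 157 o{\left(8,2 \right)} + 31 = \left(-157\right) 1 + 31 = -157 + 31 = -126$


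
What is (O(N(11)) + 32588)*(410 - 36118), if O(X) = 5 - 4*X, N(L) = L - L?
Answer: -1163830844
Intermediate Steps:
N(L) = 0
(O(N(11)) + 32588)*(410 - 36118) = ((5 - 4*0) + 32588)*(410 - 36118) = ((5 + 0) + 32588)*(-35708) = (5 + 32588)*(-35708) = 32593*(-35708) = -1163830844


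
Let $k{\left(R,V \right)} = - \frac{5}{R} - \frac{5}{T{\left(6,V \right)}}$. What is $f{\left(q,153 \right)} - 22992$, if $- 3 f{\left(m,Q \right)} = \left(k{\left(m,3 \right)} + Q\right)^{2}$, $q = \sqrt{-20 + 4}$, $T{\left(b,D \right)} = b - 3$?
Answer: $- \frac{13230175}{432} - \frac{1135 i}{9} \approx -30625.0 - 126.11 i$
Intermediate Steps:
$T{\left(b,D \right)} = -3 + b$ ($T{\left(b,D \right)} = b - 3 = -3 + b$)
$q = 4 i$ ($q = \sqrt{-16} = 4 i \approx 4.0 i$)
$k{\left(R,V \right)} = - \frac{5}{3} - \frac{5}{R}$ ($k{\left(R,V \right)} = - \frac{5}{R} - \frac{5}{-3 + 6} = - \frac{5}{R} - \frac{5}{3} = - \frac{5}{3} - \frac{5}{R}$)
$f{\left(m,Q \right)} = - \frac{\left(- \frac{5}{3} + Q - \frac{5}{m}\right)^{2}}{3}$ ($f{\left(m,Q \right)} = - \frac{\left(\left(- \frac{5}{3} - \frac{5}{m}\right) + Q\right)^{2}}{3} = - \frac{\left(- \frac{5}{3} + Q - \frac{5}{m}\right)^{2}}{3}$)
$f{\left(q,153 \right)} - 22992 = - \frac{\left(-15 + 4 i \left(-5 + 3 \cdot 153\right)\right)^{2}}{27 \left(-16\right)} - 22992 = \left(- \frac{1}{27}\right) \left(- \frac{1}{16}\right) \left(-15 + 4 i \left(-5 + 459\right)\right)^{2} - 22992 = \left(- \frac{1}{27}\right) \left(- \frac{1}{16}\right) \left(-15 + 4 i 454\right)^{2} - 22992 = \left(- \frac{1}{27}\right) \left(- \frac{1}{16}\right) \left(-15 + 1816 i\right)^{2} - 22992 = \frac{\left(-15 + 1816 i\right)^{2}}{432} - 22992 = -22992 + \frac{\left(-15 + 1816 i\right)^{2}}{432}$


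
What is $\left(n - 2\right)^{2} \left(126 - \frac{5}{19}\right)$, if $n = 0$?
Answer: $\frac{9556}{19} \approx 502.95$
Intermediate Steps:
$\left(n - 2\right)^{2} \left(126 - \frac{5}{19}\right) = \left(0 - 2\right)^{2} \left(126 - \frac{5}{19}\right) = \left(-2\right)^{2} \left(126 - \frac{5}{19}\right) = 4 \left(126 - \frac{5}{19}\right) = 4 \cdot \frac{2389}{19} = \frac{9556}{19}$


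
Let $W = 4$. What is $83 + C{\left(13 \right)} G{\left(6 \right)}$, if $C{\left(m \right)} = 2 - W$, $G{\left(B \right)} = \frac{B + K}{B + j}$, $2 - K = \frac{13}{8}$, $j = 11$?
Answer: $\frac{329}{4} \approx 82.25$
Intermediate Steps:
$K = \frac{3}{8}$ ($K = 2 - \frac{13}{8} = \frac{3}{8} \approx 0.375$)
$G{\left(B \right)} = \frac{\frac{3}{8} + B}{11 + B}$ ($G{\left(B \right)} = \frac{B + \frac{3}{8}}{B + 11} = \frac{\frac{3}{8} + B}{11 + B}$)
$C{\left(m \right)} = -2$ ($C{\left(m \right)} = 2 - 4 = -2$)
$83 + C{\left(13 \right)} G{\left(6 \right)} = 83 - 2 \frac{\frac{3}{8} + 6}{11 + 6} = 83 - 2 \cdot \frac{1}{17} \cdot \frac{51}{8} = 83 - \frac{3}{4} = \frac{329}{4}$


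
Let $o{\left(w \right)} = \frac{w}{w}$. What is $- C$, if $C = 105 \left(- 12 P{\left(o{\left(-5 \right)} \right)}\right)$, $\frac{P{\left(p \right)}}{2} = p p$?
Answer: $2520$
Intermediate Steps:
$o{\left(w \right)} = 1$
$P{\left(p \right)} = 2 p^{2}$ ($P{\left(p \right)} = 2 p p = 2 p^{2}$)
$C = -2520$ ($C = 105 \left(- 12 \cdot 2 \cdot 1^{2}\right) = 105 \left(- 12 \cdot 2 \cdot 1\right) = 105 \left(\left(-12\right) 2\right) = 105 \left(-24\right) = -2520$)
$- C = \left(-1\right) \left(-2520\right) = 2520$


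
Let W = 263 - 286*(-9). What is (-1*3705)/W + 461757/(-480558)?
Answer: -1030157333/454447682 ≈ -2.2668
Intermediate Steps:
W = 2837 (W = 263 + 2574 = 2837)
(-1*3705)/W + 461757/(-480558) = -1*3705/2837 + 461757/(-480558) = -3705*1/2837 + 461757*(-1/480558) = -3705/2837 - 153919/160186 = -1030157333/454447682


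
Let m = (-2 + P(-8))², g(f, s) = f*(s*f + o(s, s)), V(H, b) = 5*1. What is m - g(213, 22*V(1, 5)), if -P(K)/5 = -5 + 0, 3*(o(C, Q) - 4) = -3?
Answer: -4990700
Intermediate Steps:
V(H, b) = 5
o(C, Q) = 3 (o(C, Q) = 4 + (⅓)*(-3) = 4 - 1 = 3)
P(K) = 25 (P(K) = -5*(-5 + 0) = -5*(-5) = 25)
g(f, s) = f*(3 + f*s) (g(f, s) = f*(s*f + 3) = f*(f*s + 3) = f*(3 + f*s))
m = 529 (m = (-2 + 25)² = 23² = 529)
m - g(213, 22*V(1, 5)) = 529 - 213*(3 + 213*(22*5)) = 529 - 213*(3 + 213*110) = 529 - 213*(3 + 23430) = 529 - 213*23433 = 529 - 1*4991229 = 529 - 4991229 = -4990700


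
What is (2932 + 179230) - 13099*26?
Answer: -158412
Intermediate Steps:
(2932 + 179230) - 13099*26 = 182162 - 340574 = -158412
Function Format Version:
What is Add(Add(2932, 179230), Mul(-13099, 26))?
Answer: -158412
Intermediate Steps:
Add(Add(2932, 179230), Mul(-13099, 26)) = Add(182162, -340574) = -158412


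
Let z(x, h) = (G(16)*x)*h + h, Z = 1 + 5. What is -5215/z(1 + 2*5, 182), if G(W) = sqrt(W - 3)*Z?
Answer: 745/1472302 - 24585*sqrt(13)/736151 ≈ -0.11991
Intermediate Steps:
Z = 6
G(W) = 6*sqrt(-3 + W) (G(W) = sqrt(W - 3)*6 = sqrt(-3 + W)*6 = 6*sqrt(-3 + W))
z(x, h) = h + 6*h*x*sqrt(13) (z(x, h) = ((6*sqrt(-3 + 16))*x)*h + h = ((6*sqrt(13))*x)*h + h = (6*x*sqrt(13))*h + h = 6*h*x*sqrt(13) + h = h + 6*h*x*sqrt(13))
-5215/z(1 + 2*5, 182) = -5215*1/(182*(1 + 6*(1 + 2*5)*sqrt(13))) = -5215*1/(182*(1 + 6*(1 + 10)*sqrt(13))) = -5215*1/(182*(1 + 6*11*sqrt(13))) = -5215*1/(182*(1 + 66*sqrt(13))) = -5215/(182 + 12012*sqrt(13))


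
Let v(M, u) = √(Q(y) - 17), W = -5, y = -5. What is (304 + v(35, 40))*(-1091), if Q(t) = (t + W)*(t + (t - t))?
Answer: -331664 - 1091*√33 ≈ -3.3793e+5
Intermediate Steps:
Q(t) = t*(-5 + t) (Q(t) = (t - 5)*(t + (t - t)) = (-5 + t)*(t + 0) = (-5 + t)*t = t*(-5 + t))
v(M, u) = √33 (v(M, u) = √(-5*(-5 - 5) - 17) = √(-5*(-10) - 17) = √(50 - 17) = √33)
(304 + v(35, 40))*(-1091) = (304 + √33)*(-1091) = -331664 - 1091*√33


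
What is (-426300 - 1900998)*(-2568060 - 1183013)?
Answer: 8729864690754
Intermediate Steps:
(-426300 - 1900998)*(-2568060 - 1183013) = -2327298*(-3751073) = 8729864690754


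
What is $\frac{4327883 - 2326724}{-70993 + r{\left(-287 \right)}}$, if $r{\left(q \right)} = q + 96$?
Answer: $- \frac{667053}{23728} \approx -28.112$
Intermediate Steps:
$r{\left(q \right)} = 96 + q$
$\frac{4327883 - 2326724}{-70993 + r{\left(-287 \right)}} = \frac{4327883 - 2326724}{-70993 + \left(96 - 287\right)} = \frac{2001159}{-70993 - 191} = \frac{2001159}{-71184} = 2001159 \left(- \frac{1}{71184}\right) = - \frac{667053}{23728}$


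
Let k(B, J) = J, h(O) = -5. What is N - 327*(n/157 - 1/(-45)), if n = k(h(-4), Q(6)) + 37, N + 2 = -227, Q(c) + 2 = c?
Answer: -757513/2355 ≈ -321.66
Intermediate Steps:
Q(c) = -2 + c
N = -229 (N = -2 - 227 = -229)
n = 41 (n = (-2 + 6) + 37 = 4 + 37 = 41)
N - 327*(n/157 - 1/(-45)) = -229 - 327*(41/157 - 1/(-45)) = -229 - 327*(41*(1/157) - 1*(-1/45)) = -229 - 327*(41/157 + 1/45) = -229 - 327*2002/7065 = -229 - 218218/2355 = -757513/2355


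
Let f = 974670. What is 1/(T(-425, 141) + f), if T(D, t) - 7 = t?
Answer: 1/974818 ≈ 1.0258e-6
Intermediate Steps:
T(D, t) = 7 + t
1/(T(-425, 141) + f) = 1/((7 + 141) + 974670) = 1/(148 + 974670) = 1/974818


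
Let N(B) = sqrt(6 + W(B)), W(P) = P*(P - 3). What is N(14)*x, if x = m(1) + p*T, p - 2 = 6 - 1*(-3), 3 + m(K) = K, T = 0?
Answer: -8*sqrt(10) ≈ -25.298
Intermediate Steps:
m(K) = -3 + K
p = 11 (p = 2 + (6 - 1*(-3)) = 2 + (6 + 3) = 2 + 9 = 11)
W(P) = P*(-3 + P)
N(B) = sqrt(6 + B*(-3 + B))
x = -2 (x = (-3 + 1) + 11*0 = -2 + 0 = -2)
N(14)*x = sqrt(6 + 14*(-3 + 14))*(-2) = sqrt(6 + 14*11)*(-2) = sqrt(6 + 154)*(-2) = sqrt(160)*(-2) = (4*sqrt(10))*(-2) = -8*sqrt(10)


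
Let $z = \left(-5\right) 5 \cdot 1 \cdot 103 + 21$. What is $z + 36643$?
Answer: $34089$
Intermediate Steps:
$z = -2554$ ($z = \left(-25\right) 1 \cdot 103 + 21 = \left(-25\right) 103 + 21 = -2575 + 21 = -2554$)
$z + 36643 = -2554 + 36643 = 34089$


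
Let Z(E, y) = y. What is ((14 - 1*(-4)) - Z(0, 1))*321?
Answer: 5457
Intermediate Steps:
((14 - 1*(-4)) - Z(0, 1))*321 = ((14 - 1*(-4)) - 1*1)*321 = ((14 + 4) - 1)*321 = (18 - 1)*321 = 17*321 = 5457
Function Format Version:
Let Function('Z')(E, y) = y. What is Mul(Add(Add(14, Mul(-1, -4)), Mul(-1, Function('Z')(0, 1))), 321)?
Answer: 5457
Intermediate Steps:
Mul(Add(Add(14, Mul(-1, -4)), Mul(-1, Function('Z')(0, 1))), 321) = Mul(Add(Add(14, Mul(-1, -4)), Mul(-1, 1)), 321) = Mul(Add(Add(14, 4), -1), 321) = Mul(Add(18, -1), 321) = Mul(17, 321) = 5457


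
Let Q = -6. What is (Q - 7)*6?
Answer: -78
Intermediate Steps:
(Q - 7)*6 = (-6 - 7)*6 = -13*6 = -78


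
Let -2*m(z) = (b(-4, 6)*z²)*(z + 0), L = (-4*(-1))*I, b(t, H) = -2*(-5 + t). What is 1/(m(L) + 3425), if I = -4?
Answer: 1/40289 ≈ 2.4821e-5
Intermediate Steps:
b(t, H) = 10 - 2*t
L = -16 (L = -4*(-1)*(-4) = 4*(-4) = -16)
m(z) = -9*z³ (m(z) = -(10 - 2*(-4))*z²*(z + 0)/2 = -(10 + 8)*z²*z/2 = -18*z²*z/2 = -9*z³)
1/(m(L) + 3425) = 1/(-9*(-16)³ + 3425) = 1/(-9*(-4096) + 3425) = 1/(36864 + 3425) = 1/40289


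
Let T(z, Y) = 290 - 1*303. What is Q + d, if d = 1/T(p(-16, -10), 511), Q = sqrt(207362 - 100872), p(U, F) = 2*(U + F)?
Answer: -1/13 + sqrt(106490) ≈ 326.25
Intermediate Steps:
p(U, F) = 2*F + 2*U (p(U, F) = 2*(F + U) = 2*F + 2*U)
T(z, Y) = -13 (T(z, Y) = 290 - 303 = -13)
Q = sqrt(106490) ≈ 326.33
d = -1/13 (d = 1/(-13) = -1/13 ≈ -0.076923)
Q + d = sqrt(106490) - 1/13 = -1/13 + sqrt(106490)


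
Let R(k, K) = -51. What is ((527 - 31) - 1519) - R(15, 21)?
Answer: -972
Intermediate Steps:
((527 - 31) - 1519) - R(15, 21) = ((527 - 31) - 1519) - 1*(-51) = (496 - 1519) + 51 = -1023 + 51 = -972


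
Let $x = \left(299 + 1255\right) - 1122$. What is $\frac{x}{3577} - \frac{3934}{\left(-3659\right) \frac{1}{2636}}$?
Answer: $\frac{37095156536}{13088243} \approx 2834.2$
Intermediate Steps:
$x = 432$ ($x = 1554 - 1122 = 432$)
$\frac{x}{3577} - \frac{3934}{\left(-3659\right) \frac{1}{2636}} = \frac{432}{3577} - \frac{3934}{\left(-3659\right) \frac{1}{2636}} = 432 \cdot \frac{1}{3577} - \frac{3934}{\left(-3659\right) \frac{1}{2636}} = \frac{432}{3577} - \frac{3934}{- \frac{3659}{2636}} = \frac{432}{3577} - - \frac{10370024}{3659} = \frac{432}{3577} + \frac{10370024}{3659} = \frac{37095156536}{13088243}$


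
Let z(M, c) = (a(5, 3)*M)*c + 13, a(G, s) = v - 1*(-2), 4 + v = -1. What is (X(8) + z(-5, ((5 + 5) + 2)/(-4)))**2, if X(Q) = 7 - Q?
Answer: 1089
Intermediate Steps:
v = -5 (v = -4 - 1 = -5)
a(G, s) = -3 (a(G, s) = -5 - 1*(-2) = -5 + 2 = -3)
z(M, c) = 13 - 3*M*c (z(M, c) = (-3*M)*c + 13 = -3*M*c + 13 = 13 - 3*M*c)
(X(8) + z(-5, ((5 + 5) + 2)/(-4)))**2 = ((7 - 1*8) + (13 - 3*(-5)*((5 + 5) + 2)/(-4)))**2 = ((7 - 8) + (13 - 3*(-5)*(10 + 2)*(-1/4)))**2 = (-1 + (13 - 3*(-5)*12*(-1/4)))**2 = (-1 + (13 - 3*(-5)*(-3)))**2 = (-1 + (13 - 45))**2 = (-1 - 32)**2 = (-33)**2 = 1089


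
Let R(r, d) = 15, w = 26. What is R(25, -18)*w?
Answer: 390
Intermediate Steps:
R(25, -18)*w = 15*26 = 390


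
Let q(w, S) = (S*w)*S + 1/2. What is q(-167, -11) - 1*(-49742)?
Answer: 59071/2 ≈ 29536.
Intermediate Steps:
q(w, S) = 1/2 + w*S**2 (q(w, S) = w*S**2 + 1/2 = 1/2 + w*S**2)
q(-167, -11) - 1*(-49742) = (1/2 - 167*(-11)**2) - 1*(-49742) = (1/2 - 167*121) + 49742 = (1/2 - 20207) + 49742 = -40413/2 + 49742 = 59071/2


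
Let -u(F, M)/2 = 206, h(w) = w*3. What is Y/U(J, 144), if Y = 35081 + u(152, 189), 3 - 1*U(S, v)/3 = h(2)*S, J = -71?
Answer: 34669/1287 ≈ 26.938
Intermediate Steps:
h(w) = 3*w
u(F, M) = -412 (u(F, M) = -2*206 = -412)
U(S, v) = 9 - 18*S (U(S, v) = 9 - 3*3*2*S = 9 - 18*S)
Y = 34669 (Y = 35081 - 412 = 34669)
Y/U(J, 144) = 34669/(9 - 18*(-71)) = 34669/(9 + 1278) = 34669/1287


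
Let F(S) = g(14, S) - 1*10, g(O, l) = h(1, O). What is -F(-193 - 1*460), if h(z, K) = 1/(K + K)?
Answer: 279/28 ≈ 9.9643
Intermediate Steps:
h(z, K) = 1/(2*K)
g(O, l) = 1/(2*O)
F(S) = -279/28 (F(S) = (1/2)/14 - 1*10 = (1/2)*(1/14) - 10 = 1/28 - 10 = -279/28)
-F(-193 - 1*460) = -1*(-279/28) = 279/28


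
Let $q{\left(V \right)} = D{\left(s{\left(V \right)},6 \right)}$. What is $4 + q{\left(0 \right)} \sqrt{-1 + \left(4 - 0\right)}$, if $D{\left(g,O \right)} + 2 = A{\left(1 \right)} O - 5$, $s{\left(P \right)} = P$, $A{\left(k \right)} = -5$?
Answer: $4 - 37 \sqrt{3} \approx -60.086$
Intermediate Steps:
$D{\left(g,O \right)} = -7 - 5 O$ ($D{\left(g,O \right)} = -2 - \left(5 + 5 O\right) = -7 - 5 O$)
$q{\left(V \right)} = -37$ ($q{\left(V \right)} = -7 - 30 = -37$)
$4 + q{\left(0 \right)} \sqrt{-1 + \left(4 - 0\right)} = 4 - 37 \sqrt{-1 + \left(4 - 0\right)} = 4 - 37 \sqrt{-1 + \left(4 + 0\right)} = 4 - 37 \sqrt{-1 + 4} = 4 - 37 \sqrt{3}$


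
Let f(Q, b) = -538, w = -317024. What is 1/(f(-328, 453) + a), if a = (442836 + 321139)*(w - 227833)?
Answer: -1/416257127113 ≈ -2.4024e-12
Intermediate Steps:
a = -416257126575 (a = (442836 + 321139)*(-317024 - 227833) = 763975*(-544857) = -416257126575)
1/(f(-328, 453) + a) = 1/(-538 - 416257126575) = 1/(-416257127113) = -1/416257127113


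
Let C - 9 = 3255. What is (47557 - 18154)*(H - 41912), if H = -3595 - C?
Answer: -1434013713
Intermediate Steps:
C = 3264 (C = 9 + 3255 = 3264)
H = -6859 (H = -3595 - 1*3264 = -3595 - 3264 = -6859)
(47557 - 18154)*(H - 41912) = (47557 - 18154)*(-6859 - 41912) = 29403*(-48771) = -1434013713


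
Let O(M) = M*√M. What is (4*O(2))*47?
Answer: 376*√2 ≈ 531.74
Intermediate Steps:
O(M) = M^(3/2)
(4*O(2))*47 = (4*2^(3/2))*47 = (4*(2*√2))*47 = (8*√2)*47 = 376*√2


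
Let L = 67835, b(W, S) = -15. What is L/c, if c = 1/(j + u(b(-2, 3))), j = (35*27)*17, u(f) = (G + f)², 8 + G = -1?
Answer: 1128842235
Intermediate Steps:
G = -9 (G = -8 - 1 = -9)
u(f) = (-9 + f)²
j = 16065 (j = 945*17 = 16065)
c = 1/16641 (c = 1/(16065 + (-9 - 15)²) = 1/(16065 + (-24)²) = 1/(16065 + 576) = 1/16641 ≈ 6.0093e-5)
L/c = 67835/(1/16641) = 67835*16641 = 1128842235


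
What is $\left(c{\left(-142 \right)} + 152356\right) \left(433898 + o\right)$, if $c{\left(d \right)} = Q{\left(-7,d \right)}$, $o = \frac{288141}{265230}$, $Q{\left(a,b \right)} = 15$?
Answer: $\frac{835015244038031}{12630} \approx 6.6114 \cdot 10^{10}$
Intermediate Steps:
$o = \frac{13721}{12630}$ ($o = 288141 \cdot \frac{1}{265230} = \frac{13721}{12630} \approx 1.0864$)
$c{\left(d \right)} = 15$
$\left(c{\left(-142 \right)} + 152356\right) \left(433898 + o\right) = \left(15 + 152356\right) \left(433898 + \frac{13721}{12630}\right) = 152371 \cdot \frac{5480145461}{12630} = \frac{835015244038031}{12630}$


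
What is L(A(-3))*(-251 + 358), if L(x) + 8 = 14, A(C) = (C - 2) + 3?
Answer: 642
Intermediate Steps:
A(C) = 1 + C (A(C) = (-2 + C) + 3 = 1 + C)
L(x) = 6 (L(x) = -8 + 14 = 6)
L(A(-3))*(-251 + 358) = 6*(-251 + 358) = 6*107 = 642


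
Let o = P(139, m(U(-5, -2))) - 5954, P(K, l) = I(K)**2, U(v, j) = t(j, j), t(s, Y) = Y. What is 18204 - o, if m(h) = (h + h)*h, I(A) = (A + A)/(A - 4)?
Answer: 440202266/18225 ≈ 24154.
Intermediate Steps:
I(A) = 2*A/(-4 + A) (I(A) = (2*A)/(-4 + A) = 2*A/(-4 + A))
U(v, j) = j
m(h) = 2*h**2 (m(h) = (2*h)*h = 2*h**2)
P(K, l) = 4*K**2/(-4 + K)**2 (P(K, l) = (2*K/(-4 + K))**2 = 4*K**2/(-4 + K)**2)
o = -108434366/18225 (o = 4*139**2/(-4 + 139)**2 - 5954 = 4*19321/135**2 - 5954 = 4*19321*(1/18225) - 5954 = 77284/18225 - 5954 = -108434366/18225 ≈ -5949.8)
18204 - o = 18204 - 1*(-108434366/18225) = 18204 + 108434366/18225 = 440202266/18225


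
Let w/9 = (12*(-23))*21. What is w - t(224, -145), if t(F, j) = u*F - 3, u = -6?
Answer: -50817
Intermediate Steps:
t(F, j) = -3 - 6*F (t(F, j) = -6*F - 3 = -3 - 6*F)
w = -52164 (w = 9*((12*(-23))*21) = 9*(-276*21) = 9*(-5796) = -52164)
w - t(224, -145) = -52164 - (-3 - 6*224) = -52164 - (-3 - 1344) = -52164 - 1*(-1347) = -52164 + 1347 = -50817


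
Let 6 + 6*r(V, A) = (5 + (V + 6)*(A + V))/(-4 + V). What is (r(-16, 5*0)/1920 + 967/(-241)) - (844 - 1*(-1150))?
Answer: -7396167139/3701760 ≈ -1998.0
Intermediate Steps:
r(V, A) = -1 + (5 + (6 + V)*(A + V))/(6*(-4 + V)) (r(V, A) = -1 + ((5 + (V + 6)*(A + V))/(-4 + V))/6 = -1 + ((5 + (6 + V)*(A + V))/(-4 + V))/6 = -1 + (5 + (6 + V)*(A + V))/(6*(-4 + V)))
(r(-16, 5*0)/1920 + 967/(-241)) - (844 - 1*(-1150)) = (((29 + (-16)**2 + 6*(5*0) + (5*0)*(-16))/(6*(-4 - 16)))/1920 + 967/(-241)) - (844 - 1*(-1150)) = (((1/6)*(29 + 256 + 6*0 + 0*(-16))/(-20))*(1/1920) + 967*(-1/241)) - (844 + 1150) = (((1/6)*(-1/20)*(29 + 256 + 0 + 0))*(1/1920) - 967/241) - 1*1994 = (((1/6)*(-1/20)*285)*(1/1920) - 967/241) - 1994 = (-19/8*1/1920 - 967/241) - 1994 = (-19/15360 - 967/241) - 1994 = -14857699/3701760 - 1994 = -7396167139/3701760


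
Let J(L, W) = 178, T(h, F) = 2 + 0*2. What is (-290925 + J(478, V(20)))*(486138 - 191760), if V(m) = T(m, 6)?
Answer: -85589520366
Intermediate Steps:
T(h, F) = 2 (T(h, F) = 2 + 0 = 2)
V(m) = 2
(-290925 + J(478, V(20)))*(486138 - 191760) = (-290925 + 178)*(486138 - 191760) = -290747*294378 = -85589520366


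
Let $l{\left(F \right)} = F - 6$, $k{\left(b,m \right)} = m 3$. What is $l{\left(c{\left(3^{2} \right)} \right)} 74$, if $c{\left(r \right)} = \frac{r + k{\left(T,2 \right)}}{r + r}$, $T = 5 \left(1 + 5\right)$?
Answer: $- \frac{1147}{3} \approx -382.33$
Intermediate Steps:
$T = 30$ ($T = 5 \cdot 6 = 30$)
$k{\left(b,m \right)} = 3 m$
$c{\left(r \right)} = \frac{6 + r}{2 r}$ ($c{\left(r \right)} = \frac{r + 3 \cdot 2}{r + r} = \frac{r + 6}{2 r} = \left(6 + r\right) \frac{1}{2 r} = \frac{6 + r}{2 r}$)
$l{\left(F \right)} = -6 + F$
$l{\left(c{\left(3^{2} \right)} \right)} 74 = \left(-6 + \frac{6 + 3^{2}}{2 \cdot 3^{2}}\right) 74 = \left(-6 + \frac{6 + 9}{2 \cdot 9}\right) 74 = \left(-6 + \frac{1}{2} \cdot \frac{1}{9} \cdot 15\right) 74 = \left(-6 + \frac{5}{6}\right) 74 = \left(- \frac{31}{6}\right) 74 = - \frac{1147}{3}$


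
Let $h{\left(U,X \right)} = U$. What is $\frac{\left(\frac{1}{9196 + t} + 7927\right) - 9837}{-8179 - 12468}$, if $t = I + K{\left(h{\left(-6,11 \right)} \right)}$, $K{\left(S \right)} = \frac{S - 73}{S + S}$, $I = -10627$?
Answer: $\frac{32647642}{352919171} \approx 0.092507$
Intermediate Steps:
$K{\left(S \right)} = \frac{-73 + S}{2 S}$
$t = - \frac{127445}{12}$ ($t = -10627 + \frac{-73 - 6}{2 \left(-6\right)} = -10627 + \frac{1}{2} \left(- \frac{1}{6}\right) \left(-79\right) = -10627 + \frac{79}{12} = - \frac{127445}{12} \approx -10620.0$)
$\frac{\left(\frac{1}{9196 + t} + 7927\right) - 9837}{-8179 - 12468} = \frac{\left(\frac{1}{9196 - \frac{127445}{12}} + 7927\right) - 9837}{-8179 - 12468} = \frac{\left(\frac{1}{- \frac{17093}{12}} + 7927\right) - 9837}{-20647} = \left(\left(- \frac{12}{17093} + 7927\right) - 9837\right) \left(- \frac{1}{20647}\right) = \left(\frac{135496199}{17093} - 9837\right) \left(- \frac{1}{20647}\right) = \left(- \frac{32647642}{17093}\right) \left(- \frac{1}{20647}\right) = \frac{32647642}{352919171}$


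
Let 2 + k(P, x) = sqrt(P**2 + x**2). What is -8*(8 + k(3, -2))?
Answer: -48 - 8*sqrt(13) ≈ -76.844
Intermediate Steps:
k(P, x) = -2 + sqrt(P**2 + x**2)
-8*(8 + k(3, -2)) = -8*(8 + (-2 + sqrt(3**2 + (-2)**2))) = -8*(8 + (-2 + sqrt(9 + 4))) = -8*(8 + (-2 + sqrt(13))) = -8*(6 + sqrt(13)) = -48 - 8*sqrt(13)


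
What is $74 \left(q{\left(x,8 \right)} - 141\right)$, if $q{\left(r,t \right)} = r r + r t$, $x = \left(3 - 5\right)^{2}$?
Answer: $-6882$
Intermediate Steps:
$x = 4$ ($x = \left(-2\right)^{2} = 4$)
$q{\left(r,t \right)} = r^{2} + r t$
$74 \left(q{\left(x,8 \right)} - 141\right) = 74 \left(4 \left(4 + 8\right) - 141\right) = 74 \left(4 \cdot 12 - 141\right) = 74 \left(48 - 141\right) = 74 \left(-93\right) = -6882$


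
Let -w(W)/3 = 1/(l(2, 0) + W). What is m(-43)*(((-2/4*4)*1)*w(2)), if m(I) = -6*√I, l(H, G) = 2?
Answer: -9*I*√43 ≈ -59.017*I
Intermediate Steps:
w(W) = -3/(2 + W)
m(-43)*(((-2/4*4)*1)*w(2)) = (-6*I*√43)*(((-2/4*4)*1)*(-3/(2 + 2))) = (-6*I*√43)*(((-2*¼*4)*1)*(-3/4)) = (-6*I*√43)*((-½*4*1)*(-3*¼)) = (-6*I*√43)*(-2*1*(-¾)) = (-6*I*√43)*(-2*(-¾)) = -6*I*√43*(3/2) = -9*I*√43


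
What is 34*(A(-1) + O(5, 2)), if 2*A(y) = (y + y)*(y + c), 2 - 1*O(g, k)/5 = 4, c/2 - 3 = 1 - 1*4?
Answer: -306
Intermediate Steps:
c = 0 (c = 6 + 2*(1 - 1*4) = 6 + 2*(1 - 4) = 6 + 2*(-3) = 6 - 6 = 0)
O(g, k) = -10 (O(g, k) = 10 - 5*4 = 10 - 20 = -10)
A(y) = y² (A(y) = ((y + y)*(y + 0))/2 = ((2*y)*y)/2 = (2*y²)/2 = y²)
34*(A(-1) + O(5, 2)) = 34*((-1)² - 10) = 34*(1 - 10) = 34*(-9) = -306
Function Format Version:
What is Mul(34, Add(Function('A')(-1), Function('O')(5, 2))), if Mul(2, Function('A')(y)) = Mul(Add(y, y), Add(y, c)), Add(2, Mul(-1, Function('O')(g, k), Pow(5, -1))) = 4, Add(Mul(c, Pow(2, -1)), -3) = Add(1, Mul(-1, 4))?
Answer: -306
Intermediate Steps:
c = 0 (c = Add(6, Mul(2, Add(1, Mul(-1, 4)))) = Add(6, Mul(2, Add(1, -4))) = Add(6, Mul(2, -3)) = Add(6, -6) = 0)
Function('O')(g, k) = -10 (Function('O')(g, k) = Add(10, Mul(-5, 4)) = Add(10, -20) = -10)
Function('A')(y) = Pow(y, 2) (Function('A')(y) = Mul(Rational(1, 2), Mul(Add(y, y), Add(y, 0))) = Mul(Rational(1, 2), Mul(Mul(2, y), y)) = Mul(Rational(1, 2), Mul(2, Pow(y, 2))) = Pow(y, 2))
Mul(34, Add(Function('A')(-1), Function('O')(5, 2))) = Mul(34, Add(Pow(-1, 2), -10)) = Mul(34, Add(1, -10)) = Mul(34, -9) = -306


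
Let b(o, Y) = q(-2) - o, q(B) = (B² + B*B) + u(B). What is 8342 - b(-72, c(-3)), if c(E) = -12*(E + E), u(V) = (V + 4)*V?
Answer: 8266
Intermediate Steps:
u(V) = V*(4 + V) (u(V) = (4 + V)*V = V*(4 + V))
c(E) = -24*E
q(B) = 2*B² + B*(4 + B) (q(B) = (B² + B*B) + B*(4 + B) = (B² + B²) + B*(4 + B) = 2*B² + B*(4 + B))
b(o, Y) = 4 - o (b(o, Y) = -2*(4 + 3*(-2)) - o = -2*(4 - 6) - o = -2*(-2) - o = 4 - o)
8342 - b(-72, c(-3)) = 8342 - (4 - 1*(-72)) = 8342 - (4 + 72) = 8342 - 1*76 = 8342 - 76 = 8266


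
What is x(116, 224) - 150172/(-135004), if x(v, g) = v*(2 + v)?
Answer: 462021231/33751 ≈ 13689.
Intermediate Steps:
x(116, 224) - 150172/(-135004) = 116*(2 + 116) - 150172/(-135004) = 116*118 - 150172*(-1)/135004 = 13688 - 1*(-37543/33751) = 13688 + 37543/33751 = 462021231/33751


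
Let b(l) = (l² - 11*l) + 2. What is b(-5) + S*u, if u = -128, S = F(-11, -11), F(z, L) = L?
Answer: 1490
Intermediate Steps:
S = -11
b(l) = 2 + l² - 11*l
b(-5) + S*u = (2 + (-5)² - 11*(-5)) - 11*(-128) = (2 + 25 + 55) + 1408 = 82 + 1408 = 1490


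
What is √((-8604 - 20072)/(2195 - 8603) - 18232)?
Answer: I*√5197688110/534 ≈ 135.01*I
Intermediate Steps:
√((-8604 - 20072)/(2195 - 8603) - 18232) = √(-28676/(-6408) - 18232) = √(-28676*(-1/6408) - 18232) = √(7169/1602 - 18232) = √(-29200495/1602) = I*√5197688110/534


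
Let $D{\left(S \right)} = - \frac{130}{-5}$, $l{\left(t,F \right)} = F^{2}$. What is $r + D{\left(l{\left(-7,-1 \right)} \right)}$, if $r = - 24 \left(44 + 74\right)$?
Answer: $-2806$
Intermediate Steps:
$D{\left(S \right)} = 26$ ($D{\left(S \right)} = \left(-130\right) \left(- \frac{1}{5}\right) = 26$)
$r = -2832$ ($r = \left(-24\right) 118 = -2832$)
$r + D{\left(l{\left(-7,-1 \right)} \right)} = -2832 + 26 = -2806$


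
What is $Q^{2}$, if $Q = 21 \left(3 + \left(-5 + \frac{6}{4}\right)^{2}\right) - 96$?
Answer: $\frac{804609}{16} \approx 50288.0$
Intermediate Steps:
$Q = \frac{897}{4}$ ($Q = 21 \left(3 + \left(-5 + 6 \cdot \frac{1}{4}\right)^{2}\right) - 96 = 21 \left(3 + \left(-5 + \frac{3}{2}\right)^{2}\right) - 96 = 21 \left(3 + \left(- \frac{7}{2}\right)^{2}\right) - 96 = 21 \left(3 + \frac{49}{4}\right) - 96 = 21 \cdot \frac{61}{4} - 96 = \frac{1281}{4} - 96 = \frac{897}{4} \approx 224.25$)
$Q^{2} = \left(\frac{897}{4}\right)^{2} = \frac{804609}{16}$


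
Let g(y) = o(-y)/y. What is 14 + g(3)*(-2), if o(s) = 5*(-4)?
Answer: 82/3 ≈ 27.333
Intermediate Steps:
o(s) = -20
g(y) = -20/y
14 + g(3)*(-2) = 14 - 20/3*(-2) = 14 + 40/3 = 82/3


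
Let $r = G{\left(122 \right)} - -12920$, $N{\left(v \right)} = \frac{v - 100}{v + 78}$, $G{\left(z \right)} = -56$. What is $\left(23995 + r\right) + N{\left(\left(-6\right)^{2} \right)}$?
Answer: $\frac{2100931}{57} \approx 36858.0$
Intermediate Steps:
$N{\left(v \right)} = \frac{-100 + v}{78 + v}$
$r = 12864$ ($r = -56 - -12920 = -56 + 12920 = 12864$)
$\left(23995 + r\right) + N{\left(\left(-6\right)^{2} \right)} = \left(23995 + 12864\right) + \frac{-100 + \left(-6\right)^{2}}{78 + \left(-6\right)^{2}} = 36859 + \frac{-100 + 36}{78 + 36} = 36859 + \frac{1}{114} \left(-64\right) = 36859 - \frac{32}{57} = \frac{2100931}{57}$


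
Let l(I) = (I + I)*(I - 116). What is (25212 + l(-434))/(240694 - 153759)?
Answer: 502612/86935 ≈ 5.7815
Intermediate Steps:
l(I) = 2*I*(-116 + I) (l(I) = (2*I)*(-116 + I) = 2*I*(-116 + I))
(25212 + l(-434))/(240694 - 153759) = (25212 + 2*(-434)*(-116 - 434))/(240694 - 153759) = (25212 + 2*(-434)*(-550))/86935 = (25212 + 477400)*(1/86935) = 502612*(1/86935) = 502612/86935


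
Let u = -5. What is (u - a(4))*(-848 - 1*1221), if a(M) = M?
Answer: 18621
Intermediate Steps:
(u - a(4))*(-848 - 1*1221) = (-5 - 1*4)*(-848 - 1*1221) = (-5 - 4)*(-848 - 1221) = -9*(-2069) = 18621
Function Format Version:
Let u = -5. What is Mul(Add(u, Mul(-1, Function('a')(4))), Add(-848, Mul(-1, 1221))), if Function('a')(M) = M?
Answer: 18621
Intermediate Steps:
Mul(Add(u, Mul(-1, Function('a')(4))), Add(-848, Mul(-1, 1221))) = Mul(Add(-5, Mul(-1, 4)), Add(-848, Mul(-1, 1221))) = Mul(Add(-5, -4), Add(-848, -1221)) = Mul(-9, -2069) = 18621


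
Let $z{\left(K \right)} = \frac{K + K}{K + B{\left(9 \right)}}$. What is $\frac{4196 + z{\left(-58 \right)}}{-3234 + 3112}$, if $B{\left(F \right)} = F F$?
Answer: $- \frac{48196}{1403} \approx -34.352$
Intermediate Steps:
$B{\left(F \right)} = F^{2}$
$z{\left(K \right)} = \frac{2 K}{81 + K}$ ($z{\left(K \right)} = \frac{K + K}{K + 9^{2}} = \frac{2 K}{K + 81} = \frac{2 K}{81 + K}$)
$\frac{4196 + z{\left(-58 \right)}}{-3234 + 3112} = \frac{4196 + 2 \left(-58\right) \frac{1}{81 - 58}}{-3234 + 3112} = \frac{4196 + 2 \left(-58\right) \frac{1}{23}}{-122} = \left(4196 + 2 \left(-58\right) \frac{1}{23}\right) \left(- \frac{1}{122}\right) = \left(4196 - \frac{116}{23}\right) \left(- \frac{1}{122}\right) = \frac{96392}{23} \left(- \frac{1}{122}\right) = - \frac{48196}{1403}$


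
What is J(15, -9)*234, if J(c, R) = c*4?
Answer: 14040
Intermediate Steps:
J(c, R) = 4*c
J(15, -9)*234 = (4*15)*234 = 60*234 = 14040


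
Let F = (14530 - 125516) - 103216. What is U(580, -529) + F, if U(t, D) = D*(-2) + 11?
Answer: -213133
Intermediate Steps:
U(t, D) = 11 - 2*D (U(t, D) = -2*D + 11 = 11 - 2*D)
F = -214202 (F = -110986 - 103216 = -214202)
U(580, -529) + F = (11 - 2*(-529)) - 214202 = (11 + 1058) - 214202 = 1069 - 214202 = -213133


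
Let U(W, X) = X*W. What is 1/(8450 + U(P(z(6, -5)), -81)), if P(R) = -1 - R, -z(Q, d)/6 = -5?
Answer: 1/10961 ≈ 9.1233e-5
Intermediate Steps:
z(Q, d) = 30 (z(Q, d) = -6*(-5) = 30)
U(W, X) = W*X
1/(8450 + U(P(z(6, -5)), -81)) = 1/(8450 + (-1 - 1*30)*(-81)) = 1/(8450 + (-1 - 30)*(-81)) = 1/(8450 - 31*(-81)) = 1/(8450 + 2511) = 1/10961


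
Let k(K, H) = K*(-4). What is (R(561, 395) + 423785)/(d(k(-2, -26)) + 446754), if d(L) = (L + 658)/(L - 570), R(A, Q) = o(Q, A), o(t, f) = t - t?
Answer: 119083585/125537541 ≈ 0.94859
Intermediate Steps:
k(K, H) = -4*K
o(t, f) = 0
R(A, Q) = 0
d(L) = (658 + L)/(-570 + L)
(R(561, 395) + 423785)/(d(k(-2, -26)) + 446754) = (0 + 423785)/((658 - 4*(-2))/(-570 - 4*(-2)) + 446754) = 423785/((658 + 8)/(-570 + 8) + 446754) = 423785/(666/(-562) + 446754) = 423785/(-1/562*666 + 446754) = 423785/(-333/281 + 446754) = 423785/(125537541/281) = 423785*(281/125537541) = 119083585/125537541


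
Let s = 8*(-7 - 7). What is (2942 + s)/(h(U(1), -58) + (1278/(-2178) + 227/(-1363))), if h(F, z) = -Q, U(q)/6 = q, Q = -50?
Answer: 46673209/812191 ≈ 57.466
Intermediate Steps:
U(q) = 6*q
h(F, z) = 50 (h(F, z) = -1*(-50) = 50)
s = -112 (s = 8*(-14) = -112)
(2942 + s)/(h(U(1), -58) + (1278/(-2178) + 227/(-1363))) = (2942 - 112)/(50 + (1278/(-2178) + 227/(-1363))) = 2830/(50 + (1278*(-1/2178) + 227*(-1/1363))) = 2830/(50 + (-71/121 - 227/1363)) = 2830/(50 - 124240/164923) = 2830/(8121910/164923) = 2830*(164923/8121910) = 46673209/812191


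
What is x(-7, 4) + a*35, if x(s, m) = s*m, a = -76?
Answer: -2688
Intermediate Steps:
x(s, m) = m*s
x(-7, 4) + a*35 = 4*(-7) - 76*35 = -28 - 2660 = -2688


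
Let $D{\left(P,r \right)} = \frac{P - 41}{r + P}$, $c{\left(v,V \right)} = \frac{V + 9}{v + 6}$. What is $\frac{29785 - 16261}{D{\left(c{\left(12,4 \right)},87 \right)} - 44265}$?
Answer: $- \frac{232113}{759730} \approx -0.30552$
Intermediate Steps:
$c{\left(v,V \right)} = \frac{9 + V}{6 + v}$
$D{\left(P,r \right)} = \frac{-41 + P}{P + r}$
$\frac{29785 - 16261}{D{\left(c{\left(12,4 \right)},87 \right)} - 44265} = \frac{29785 - 16261}{\frac{-41 + \frac{9 + 4}{6 + 12}}{\frac{9 + 4}{6 + 12} + 87} - 44265} = \frac{13524}{\frac{-41 + \frac{1}{18} \cdot 13}{\frac{1}{18} \cdot 13 + 87} - 44265} = \frac{13524}{\frac{-41 + \frac{13}{18}}{\frac{13}{18} + 87} - 44265} = \frac{13524}{\frac{1}{\frac{1579}{18}} \left(- \frac{725}{18}\right) - 44265} = \frac{13524}{\frac{18}{1579} \left(- \frac{725}{18}\right) - 44265} = \frac{13524}{- \frac{725}{1579} - 44265} = \frac{13524}{- \frac{69895160}{1579}} = 13524 \left(- \frac{1579}{69895160}\right) = - \frac{232113}{759730}$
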